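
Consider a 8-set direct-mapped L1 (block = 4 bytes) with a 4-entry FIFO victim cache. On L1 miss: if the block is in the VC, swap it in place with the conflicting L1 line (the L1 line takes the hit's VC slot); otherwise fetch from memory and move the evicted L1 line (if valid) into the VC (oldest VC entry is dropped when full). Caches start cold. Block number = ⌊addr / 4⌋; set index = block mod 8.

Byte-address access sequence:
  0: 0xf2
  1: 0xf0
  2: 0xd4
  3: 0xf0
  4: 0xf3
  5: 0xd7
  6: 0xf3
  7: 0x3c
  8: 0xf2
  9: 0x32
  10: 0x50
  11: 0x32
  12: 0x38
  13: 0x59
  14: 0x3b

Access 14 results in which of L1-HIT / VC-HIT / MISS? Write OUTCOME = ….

#0 0xf2→b60/s4 MISS; vc=[]
#1 0xf0→b60/s4 L1-HIT; vc=[]
#2 0xd4→b53/s5 MISS; vc=[]
#3 0xf0→b60/s4 L1-HIT; vc=[]
#4 0xf3→b60/s4 L1-HIT; vc=[]
#5 0xd7→b53/s5 L1-HIT; vc=[]
#6 0xf3→b60/s4 L1-HIT; vc=[]
#7 0x3c→b15/s7 MISS; vc=[]
#8 0xf2→b60/s4 L1-HIT; vc=[]
#9 0x32→b12/s4 MISS; vc=[60]
#10 0x50→b20/s4 MISS; vc=[60,12]
#11 0x32→b12/s4 VC-HIT; vc=[60,20]
#12 0x38→b14/s6 MISS; vc=[60,20]
#13 0x59→b22/s6 MISS; vc=[60,20,14]
#14 0x3b→b14/s6 VC-HIT; vc=[60,20,22]

OUTCOME = VC-HIT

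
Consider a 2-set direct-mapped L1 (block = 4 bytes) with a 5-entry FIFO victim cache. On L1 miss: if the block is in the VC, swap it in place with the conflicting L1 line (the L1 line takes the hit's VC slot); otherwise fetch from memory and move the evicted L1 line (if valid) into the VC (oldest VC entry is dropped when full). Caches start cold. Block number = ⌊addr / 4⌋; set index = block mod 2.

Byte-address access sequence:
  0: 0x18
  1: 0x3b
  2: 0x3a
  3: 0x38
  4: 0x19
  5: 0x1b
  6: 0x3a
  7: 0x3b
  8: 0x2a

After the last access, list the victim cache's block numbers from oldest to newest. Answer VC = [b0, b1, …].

#0 0x18→b6/s0 MISS; vc=[]
#1 0x3b→b14/s0 MISS; vc=[6]
#2 0x3a→b14/s0 L1-HIT; vc=[6]
#3 0x38→b14/s0 L1-HIT; vc=[6]
#4 0x19→b6/s0 VC-HIT; vc=[14]
#5 0x1b→b6/s0 L1-HIT; vc=[14]
#6 0x3a→b14/s0 VC-HIT; vc=[6]
#7 0x3b→b14/s0 L1-HIT; vc=[6]
#8 0x2a→b10/s0 MISS; vc=[6,14]

VC = [6, 14]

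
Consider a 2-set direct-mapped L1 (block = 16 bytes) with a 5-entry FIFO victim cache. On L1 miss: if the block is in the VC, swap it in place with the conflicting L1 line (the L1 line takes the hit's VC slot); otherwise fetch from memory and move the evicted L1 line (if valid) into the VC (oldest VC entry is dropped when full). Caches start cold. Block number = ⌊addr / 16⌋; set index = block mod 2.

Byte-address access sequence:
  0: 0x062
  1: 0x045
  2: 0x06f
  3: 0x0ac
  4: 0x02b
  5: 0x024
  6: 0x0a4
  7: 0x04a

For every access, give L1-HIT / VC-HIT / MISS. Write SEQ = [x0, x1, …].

0: 0x62 (blk 6, set 0) → MISS  vc=[]
1: 0x45 (blk 4, set 0) → MISS  vc=[6]
2: 0x6f (blk 6, set 0) → VC-HIT  vc=[4]
3: 0xac (blk 10, set 0) → MISS  vc=[4, 6]
4: 0x2b (blk 2, set 0) → MISS  vc=[4, 6, 10]
5: 0x24 (blk 2, set 0) → L1-HIT  vc=[4, 6, 10]
6: 0xa4 (blk 10, set 0) → VC-HIT  vc=[4, 6, 2]
7: 0x4a (blk 4, set 0) → VC-HIT  vc=[10, 6, 2]

SEQ = [MISS, MISS, VC-HIT, MISS, MISS, L1-HIT, VC-HIT, VC-HIT]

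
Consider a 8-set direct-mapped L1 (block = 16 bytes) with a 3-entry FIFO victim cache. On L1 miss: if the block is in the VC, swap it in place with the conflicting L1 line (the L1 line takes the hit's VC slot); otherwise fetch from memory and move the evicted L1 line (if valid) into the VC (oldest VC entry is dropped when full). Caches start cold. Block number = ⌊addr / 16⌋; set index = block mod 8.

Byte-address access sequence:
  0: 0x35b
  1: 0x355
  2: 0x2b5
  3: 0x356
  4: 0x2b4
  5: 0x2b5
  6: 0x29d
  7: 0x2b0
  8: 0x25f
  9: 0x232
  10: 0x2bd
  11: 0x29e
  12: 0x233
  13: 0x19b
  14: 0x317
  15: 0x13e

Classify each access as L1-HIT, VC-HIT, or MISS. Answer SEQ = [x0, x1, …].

SEQ = [MISS, L1-HIT, MISS, L1-HIT, L1-HIT, L1-HIT, MISS, L1-HIT, MISS, MISS, VC-HIT, L1-HIT, VC-HIT, MISS, MISS, MISS]

0: 0x35b (blk 53, set 5) → MISS  vc=[]
1: 0x355 (blk 53, set 5) → L1-HIT  vc=[]
2: 0x2b5 (blk 43, set 3) → MISS  vc=[]
3: 0x356 (blk 53, set 5) → L1-HIT  vc=[]
4: 0x2b4 (blk 43, set 3) → L1-HIT  vc=[]
5: 0x2b5 (blk 43, set 3) → L1-HIT  vc=[]
6: 0x29d (blk 41, set 1) → MISS  vc=[]
7: 0x2b0 (blk 43, set 3) → L1-HIT  vc=[]
8: 0x25f (blk 37, set 5) → MISS  vc=[53]
9: 0x232 (blk 35, set 3) → MISS  vc=[53, 43]
10: 0x2bd (blk 43, set 3) → VC-HIT  vc=[53, 35]
11: 0x29e (blk 41, set 1) → L1-HIT  vc=[53, 35]
12: 0x233 (blk 35, set 3) → VC-HIT  vc=[53, 43]
13: 0x19b (blk 25, set 1) → MISS  vc=[53, 43, 41]
14: 0x317 (blk 49, set 1) → MISS  vc=[43, 41, 25]
15: 0x13e (blk 19, set 3) → MISS  vc=[41, 25, 35]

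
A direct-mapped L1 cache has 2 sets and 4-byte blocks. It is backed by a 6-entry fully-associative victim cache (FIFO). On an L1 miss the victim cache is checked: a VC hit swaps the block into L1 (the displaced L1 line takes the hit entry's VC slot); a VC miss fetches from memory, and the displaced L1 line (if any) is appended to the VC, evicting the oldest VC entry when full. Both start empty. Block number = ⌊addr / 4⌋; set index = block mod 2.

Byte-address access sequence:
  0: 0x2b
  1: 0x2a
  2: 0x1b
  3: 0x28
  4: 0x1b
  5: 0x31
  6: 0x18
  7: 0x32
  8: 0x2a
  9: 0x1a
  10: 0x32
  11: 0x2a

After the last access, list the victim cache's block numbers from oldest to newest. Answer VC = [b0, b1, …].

  [0] addr=0x2b blk=10 s=0: MISS | VC []
  [1] addr=0x2a blk=10 s=0: L1-HIT | VC []
  [2] addr=0x1b blk=6 s=0: MISS | VC [10]
  [3] addr=0x28 blk=10 s=0: VC-HIT | VC [6]
  [4] addr=0x1b blk=6 s=0: VC-HIT | VC [10]
  [5] addr=0x31 blk=12 s=0: MISS | VC [10, 6]
  [6] addr=0x18 blk=6 s=0: VC-HIT | VC [10, 12]
  [7] addr=0x32 blk=12 s=0: VC-HIT | VC [10, 6]
  [8] addr=0x2a blk=10 s=0: VC-HIT | VC [12, 6]
  [9] addr=0x1a blk=6 s=0: VC-HIT | VC [12, 10]
  [10] addr=0x32 blk=12 s=0: VC-HIT | VC [6, 10]
  [11] addr=0x2a blk=10 s=0: VC-HIT | VC [6, 12]

VC = [6, 12]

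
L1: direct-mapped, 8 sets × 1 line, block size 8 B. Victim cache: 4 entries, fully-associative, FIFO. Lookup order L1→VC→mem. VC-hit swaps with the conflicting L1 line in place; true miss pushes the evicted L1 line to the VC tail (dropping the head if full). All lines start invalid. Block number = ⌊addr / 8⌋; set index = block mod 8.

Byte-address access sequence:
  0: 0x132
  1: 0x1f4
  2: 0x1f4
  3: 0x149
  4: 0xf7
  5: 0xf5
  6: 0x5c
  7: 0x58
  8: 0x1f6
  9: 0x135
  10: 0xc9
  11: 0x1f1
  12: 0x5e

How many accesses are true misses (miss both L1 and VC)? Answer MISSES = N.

  [0] addr=0x132 blk=38 s=6: MISS | VC []
  [1] addr=0x1f4 blk=62 s=6: MISS | VC [38]
  [2] addr=0x1f4 blk=62 s=6: L1-HIT | VC [38]
  [3] addr=0x149 blk=41 s=1: MISS | VC [38]
  [4] addr=0xf7 blk=30 s=6: MISS | VC [38, 62]
  [5] addr=0xf5 blk=30 s=6: L1-HIT | VC [38, 62]
  [6] addr=0x5c blk=11 s=3: MISS | VC [38, 62]
  [7] addr=0x58 blk=11 s=3: L1-HIT | VC [38, 62]
  [8] addr=0x1f6 blk=62 s=6: VC-HIT | VC [38, 30]
  [9] addr=0x135 blk=38 s=6: VC-HIT | VC [62, 30]
  [10] addr=0xc9 blk=25 s=1: MISS | VC [62, 30, 41]
  [11] addr=0x1f1 blk=62 s=6: VC-HIT | VC [38, 30, 41]
  [12] addr=0x5e blk=11 s=3: L1-HIT | VC [38, 30, 41]

MISSES = 6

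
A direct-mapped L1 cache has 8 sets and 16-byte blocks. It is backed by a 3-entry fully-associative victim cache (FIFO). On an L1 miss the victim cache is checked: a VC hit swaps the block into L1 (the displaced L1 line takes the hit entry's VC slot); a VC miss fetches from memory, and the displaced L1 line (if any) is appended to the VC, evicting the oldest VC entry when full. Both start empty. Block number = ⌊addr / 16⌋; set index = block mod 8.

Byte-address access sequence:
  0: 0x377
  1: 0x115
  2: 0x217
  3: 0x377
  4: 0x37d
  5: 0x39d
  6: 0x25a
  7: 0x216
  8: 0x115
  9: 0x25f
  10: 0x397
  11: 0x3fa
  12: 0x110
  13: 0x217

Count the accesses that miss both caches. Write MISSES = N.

#0 0x377→b55/s7 MISS; vc=[]
#1 0x115→b17/s1 MISS; vc=[]
#2 0x217→b33/s1 MISS; vc=[17]
#3 0x377→b55/s7 L1-HIT; vc=[17]
#4 0x37d→b55/s7 L1-HIT; vc=[17]
#5 0x39d→b57/s1 MISS; vc=[17,33]
#6 0x25a→b37/s5 MISS; vc=[17,33]
#7 0x216→b33/s1 VC-HIT; vc=[17,57]
#8 0x115→b17/s1 VC-HIT; vc=[33,57]
#9 0x25f→b37/s5 L1-HIT; vc=[33,57]
#10 0x397→b57/s1 VC-HIT; vc=[33,17]
#11 0x3fa→b63/s7 MISS; vc=[33,17,55]
#12 0x110→b17/s1 VC-HIT; vc=[33,57,55]
#13 0x217→b33/s1 VC-HIT; vc=[17,57,55]

MISSES = 6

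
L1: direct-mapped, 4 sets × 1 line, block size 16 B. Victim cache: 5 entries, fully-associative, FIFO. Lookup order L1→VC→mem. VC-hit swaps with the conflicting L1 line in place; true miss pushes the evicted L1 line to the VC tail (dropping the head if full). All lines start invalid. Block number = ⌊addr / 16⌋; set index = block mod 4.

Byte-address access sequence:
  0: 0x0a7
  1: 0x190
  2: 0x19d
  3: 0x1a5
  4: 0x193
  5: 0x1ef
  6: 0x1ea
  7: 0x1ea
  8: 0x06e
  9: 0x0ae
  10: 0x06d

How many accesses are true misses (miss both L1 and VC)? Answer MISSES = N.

0: 0xa7 (blk 10, set 2) → MISS  vc=[]
1: 0x190 (blk 25, set 1) → MISS  vc=[]
2: 0x19d (blk 25, set 1) → L1-HIT  vc=[]
3: 0x1a5 (blk 26, set 2) → MISS  vc=[10]
4: 0x193 (blk 25, set 1) → L1-HIT  vc=[10]
5: 0x1ef (blk 30, set 2) → MISS  vc=[10, 26]
6: 0x1ea (blk 30, set 2) → L1-HIT  vc=[10, 26]
7: 0x1ea (blk 30, set 2) → L1-HIT  vc=[10, 26]
8: 0x6e (blk 6, set 2) → MISS  vc=[10, 26, 30]
9: 0xae (blk 10, set 2) → VC-HIT  vc=[6, 26, 30]
10: 0x6d (blk 6, set 2) → VC-HIT  vc=[10, 26, 30]

MISSES = 5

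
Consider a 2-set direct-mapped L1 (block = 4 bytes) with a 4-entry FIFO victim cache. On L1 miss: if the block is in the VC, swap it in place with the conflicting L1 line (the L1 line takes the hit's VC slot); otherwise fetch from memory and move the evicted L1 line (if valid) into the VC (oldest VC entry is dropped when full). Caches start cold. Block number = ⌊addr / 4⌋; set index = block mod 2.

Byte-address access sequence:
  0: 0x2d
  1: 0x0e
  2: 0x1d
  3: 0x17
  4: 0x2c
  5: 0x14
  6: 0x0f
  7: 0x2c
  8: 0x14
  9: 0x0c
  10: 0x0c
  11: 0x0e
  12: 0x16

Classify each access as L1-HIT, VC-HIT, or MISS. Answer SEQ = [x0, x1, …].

#0 0x2d→b11/s1 MISS; vc=[]
#1 0xe→b3/s1 MISS; vc=[11]
#2 0x1d→b7/s1 MISS; vc=[11,3]
#3 0x17→b5/s1 MISS; vc=[11,3,7]
#4 0x2c→b11/s1 VC-HIT; vc=[5,3,7]
#5 0x14→b5/s1 VC-HIT; vc=[11,3,7]
#6 0xf→b3/s1 VC-HIT; vc=[11,5,7]
#7 0x2c→b11/s1 VC-HIT; vc=[3,5,7]
#8 0x14→b5/s1 VC-HIT; vc=[3,11,7]
#9 0xc→b3/s1 VC-HIT; vc=[5,11,7]
#10 0xc→b3/s1 L1-HIT; vc=[5,11,7]
#11 0xe→b3/s1 L1-HIT; vc=[5,11,7]
#12 0x16→b5/s1 VC-HIT; vc=[3,11,7]

SEQ = [MISS, MISS, MISS, MISS, VC-HIT, VC-HIT, VC-HIT, VC-HIT, VC-HIT, VC-HIT, L1-HIT, L1-HIT, VC-HIT]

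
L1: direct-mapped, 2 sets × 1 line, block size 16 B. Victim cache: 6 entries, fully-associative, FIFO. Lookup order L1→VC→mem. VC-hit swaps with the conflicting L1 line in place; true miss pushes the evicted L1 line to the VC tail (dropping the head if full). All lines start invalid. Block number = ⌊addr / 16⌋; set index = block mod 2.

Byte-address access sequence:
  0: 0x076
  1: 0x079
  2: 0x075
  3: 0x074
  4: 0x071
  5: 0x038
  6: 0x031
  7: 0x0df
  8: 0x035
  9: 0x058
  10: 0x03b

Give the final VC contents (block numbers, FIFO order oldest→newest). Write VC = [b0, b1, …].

  [0] addr=0x76 blk=7 s=1: MISS | VC []
  [1] addr=0x79 blk=7 s=1: L1-HIT | VC []
  [2] addr=0x75 blk=7 s=1: L1-HIT | VC []
  [3] addr=0x74 blk=7 s=1: L1-HIT | VC []
  [4] addr=0x71 blk=7 s=1: L1-HIT | VC []
  [5] addr=0x38 blk=3 s=1: MISS | VC [7]
  [6] addr=0x31 blk=3 s=1: L1-HIT | VC [7]
  [7] addr=0xdf blk=13 s=1: MISS | VC [7, 3]
  [8] addr=0x35 blk=3 s=1: VC-HIT | VC [7, 13]
  [9] addr=0x58 blk=5 s=1: MISS | VC [7, 13, 3]
  [10] addr=0x3b blk=3 s=1: VC-HIT | VC [7, 13, 5]

VC = [7, 13, 5]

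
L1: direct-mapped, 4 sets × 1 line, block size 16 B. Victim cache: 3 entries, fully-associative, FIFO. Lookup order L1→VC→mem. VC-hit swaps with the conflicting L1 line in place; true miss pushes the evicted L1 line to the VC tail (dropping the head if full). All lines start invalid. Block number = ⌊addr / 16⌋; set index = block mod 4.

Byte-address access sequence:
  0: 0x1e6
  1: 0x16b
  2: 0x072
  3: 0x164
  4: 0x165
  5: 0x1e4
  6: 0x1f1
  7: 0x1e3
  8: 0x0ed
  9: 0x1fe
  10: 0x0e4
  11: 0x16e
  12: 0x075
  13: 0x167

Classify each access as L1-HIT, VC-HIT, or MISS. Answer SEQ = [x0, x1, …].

SEQ = [MISS, MISS, MISS, L1-HIT, L1-HIT, VC-HIT, MISS, L1-HIT, MISS, L1-HIT, L1-HIT, VC-HIT, VC-HIT, L1-HIT]

#0 0x1e6→b30/s2 MISS; vc=[]
#1 0x16b→b22/s2 MISS; vc=[30]
#2 0x72→b7/s3 MISS; vc=[30]
#3 0x164→b22/s2 L1-HIT; vc=[30]
#4 0x165→b22/s2 L1-HIT; vc=[30]
#5 0x1e4→b30/s2 VC-HIT; vc=[22]
#6 0x1f1→b31/s3 MISS; vc=[22,7]
#7 0x1e3→b30/s2 L1-HIT; vc=[22,7]
#8 0xed→b14/s2 MISS; vc=[22,7,30]
#9 0x1fe→b31/s3 L1-HIT; vc=[22,7,30]
#10 0xe4→b14/s2 L1-HIT; vc=[22,7,30]
#11 0x16e→b22/s2 VC-HIT; vc=[14,7,30]
#12 0x75→b7/s3 VC-HIT; vc=[14,31,30]
#13 0x167→b22/s2 L1-HIT; vc=[14,31,30]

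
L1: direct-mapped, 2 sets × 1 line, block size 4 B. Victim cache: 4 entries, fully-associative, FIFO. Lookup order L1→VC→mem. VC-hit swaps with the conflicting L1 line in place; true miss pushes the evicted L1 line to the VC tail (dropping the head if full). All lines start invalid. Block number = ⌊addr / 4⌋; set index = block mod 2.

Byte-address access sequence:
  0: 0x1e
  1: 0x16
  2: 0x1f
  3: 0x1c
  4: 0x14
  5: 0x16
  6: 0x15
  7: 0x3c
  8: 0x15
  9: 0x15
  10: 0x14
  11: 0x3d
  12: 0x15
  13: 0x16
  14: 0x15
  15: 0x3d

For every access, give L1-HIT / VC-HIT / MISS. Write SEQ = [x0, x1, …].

SEQ = [MISS, MISS, VC-HIT, L1-HIT, VC-HIT, L1-HIT, L1-HIT, MISS, VC-HIT, L1-HIT, L1-HIT, VC-HIT, VC-HIT, L1-HIT, L1-HIT, VC-HIT]

0: 0x1e (blk 7, set 1) → MISS  vc=[]
1: 0x16 (blk 5, set 1) → MISS  vc=[7]
2: 0x1f (blk 7, set 1) → VC-HIT  vc=[5]
3: 0x1c (blk 7, set 1) → L1-HIT  vc=[5]
4: 0x14 (blk 5, set 1) → VC-HIT  vc=[7]
5: 0x16 (blk 5, set 1) → L1-HIT  vc=[7]
6: 0x15 (blk 5, set 1) → L1-HIT  vc=[7]
7: 0x3c (blk 15, set 1) → MISS  vc=[7, 5]
8: 0x15 (blk 5, set 1) → VC-HIT  vc=[7, 15]
9: 0x15 (blk 5, set 1) → L1-HIT  vc=[7, 15]
10: 0x14 (blk 5, set 1) → L1-HIT  vc=[7, 15]
11: 0x3d (blk 15, set 1) → VC-HIT  vc=[7, 5]
12: 0x15 (blk 5, set 1) → VC-HIT  vc=[7, 15]
13: 0x16 (blk 5, set 1) → L1-HIT  vc=[7, 15]
14: 0x15 (blk 5, set 1) → L1-HIT  vc=[7, 15]
15: 0x3d (blk 15, set 1) → VC-HIT  vc=[7, 5]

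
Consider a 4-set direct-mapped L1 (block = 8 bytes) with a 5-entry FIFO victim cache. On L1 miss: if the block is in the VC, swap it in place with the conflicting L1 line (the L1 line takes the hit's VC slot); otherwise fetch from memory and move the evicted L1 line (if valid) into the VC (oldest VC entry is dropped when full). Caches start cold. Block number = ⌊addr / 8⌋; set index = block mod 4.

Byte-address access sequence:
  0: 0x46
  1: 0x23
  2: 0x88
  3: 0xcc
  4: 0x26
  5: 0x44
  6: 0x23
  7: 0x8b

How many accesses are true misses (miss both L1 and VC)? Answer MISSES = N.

0: 0x46 (blk 8, set 0) → MISS  vc=[]
1: 0x23 (blk 4, set 0) → MISS  vc=[8]
2: 0x88 (blk 17, set 1) → MISS  vc=[8]
3: 0xcc (blk 25, set 1) → MISS  vc=[8, 17]
4: 0x26 (blk 4, set 0) → L1-HIT  vc=[8, 17]
5: 0x44 (blk 8, set 0) → VC-HIT  vc=[4, 17]
6: 0x23 (blk 4, set 0) → VC-HIT  vc=[8, 17]
7: 0x8b (blk 17, set 1) → VC-HIT  vc=[8, 25]

MISSES = 4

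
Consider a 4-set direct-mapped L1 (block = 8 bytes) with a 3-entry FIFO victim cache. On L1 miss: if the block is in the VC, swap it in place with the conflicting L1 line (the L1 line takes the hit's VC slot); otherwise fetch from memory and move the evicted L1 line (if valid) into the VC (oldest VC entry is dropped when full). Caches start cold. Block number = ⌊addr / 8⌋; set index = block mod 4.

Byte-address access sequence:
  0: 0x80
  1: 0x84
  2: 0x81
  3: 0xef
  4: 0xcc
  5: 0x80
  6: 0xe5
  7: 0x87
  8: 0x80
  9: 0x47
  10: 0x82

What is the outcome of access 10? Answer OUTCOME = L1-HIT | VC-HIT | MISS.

0: 0x80 (blk 16, set 0) → MISS  vc=[]
1: 0x84 (blk 16, set 0) → L1-HIT  vc=[]
2: 0x81 (blk 16, set 0) → L1-HIT  vc=[]
3: 0xef (blk 29, set 1) → MISS  vc=[]
4: 0xcc (blk 25, set 1) → MISS  vc=[29]
5: 0x80 (blk 16, set 0) → L1-HIT  vc=[29]
6: 0xe5 (blk 28, set 0) → MISS  vc=[29, 16]
7: 0x87 (blk 16, set 0) → VC-HIT  vc=[29, 28]
8: 0x80 (blk 16, set 0) → L1-HIT  vc=[29, 28]
9: 0x47 (blk 8, set 0) → MISS  vc=[29, 28, 16]
10: 0x82 (blk 16, set 0) → VC-HIT  vc=[29, 28, 8]

OUTCOME = VC-HIT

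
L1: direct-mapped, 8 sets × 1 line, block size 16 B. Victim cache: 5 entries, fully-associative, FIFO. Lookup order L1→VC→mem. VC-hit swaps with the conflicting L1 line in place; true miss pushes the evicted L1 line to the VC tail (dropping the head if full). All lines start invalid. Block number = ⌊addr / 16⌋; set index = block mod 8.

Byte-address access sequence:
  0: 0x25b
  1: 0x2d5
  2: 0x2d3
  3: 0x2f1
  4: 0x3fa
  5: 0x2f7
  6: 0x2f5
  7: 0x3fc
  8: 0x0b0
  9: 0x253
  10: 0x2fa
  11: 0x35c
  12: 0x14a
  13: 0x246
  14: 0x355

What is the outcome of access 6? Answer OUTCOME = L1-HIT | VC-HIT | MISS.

#0 0x25b→b37/s5 MISS; vc=[]
#1 0x2d5→b45/s5 MISS; vc=[37]
#2 0x2d3→b45/s5 L1-HIT; vc=[37]
#3 0x2f1→b47/s7 MISS; vc=[37]
#4 0x3fa→b63/s7 MISS; vc=[37,47]
#5 0x2f7→b47/s7 VC-HIT; vc=[37,63]
#6 0x2f5→b47/s7 L1-HIT; vc=[37,63]
#7 0x3fc→b63/s7 VC-HIT; vc=[37,47]
#8 0xb0→b11/s3 MISS; vc=[37,47]
#9 0x253→b37/s5 VC-HIT; vc=[45,47]
#10 0x2fa→b47/s7 VC-HIT; vc=[45,63]
#11 0x35c→b53/s5 MISS; vc=[45,63,37]
#12 0x14a→b20/s4 MISS; vc=[45,63,37]
#13 0x246→b36/s4 MISS; vc=[45,63,37,20]
#14 0x355→b53/s5 L1-HIT; vc=[45,63,37,20]

OUTCOME = L1-HIT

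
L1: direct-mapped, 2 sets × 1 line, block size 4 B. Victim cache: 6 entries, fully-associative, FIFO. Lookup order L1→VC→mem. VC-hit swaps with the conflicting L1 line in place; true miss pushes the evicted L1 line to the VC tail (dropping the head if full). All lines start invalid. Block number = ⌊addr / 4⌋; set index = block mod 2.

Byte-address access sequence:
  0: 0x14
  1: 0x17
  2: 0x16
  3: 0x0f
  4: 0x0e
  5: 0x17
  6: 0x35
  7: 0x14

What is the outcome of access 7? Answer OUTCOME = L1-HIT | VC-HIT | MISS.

OUTCOME = VC-HIT

#0 0x14→b5/s1 MISS; vc=[]
#1 0x17→b5/s1 L1-HIT; vc=[]
#2 0x16→b5/s1 L1-HIT; vc=[]
#3 0xf→b3/s1 MISS; vc=[5]
#4 0xe→b3/s1 L1-HIT; vc=[5]
#5 0x17→b5/s1 VC-HIT; vc=[3]
#6 0x35→b13/s1 MISS; vc=[3,5]
#7 0x14→b5/s1 VC-HIT; vc=[3,13]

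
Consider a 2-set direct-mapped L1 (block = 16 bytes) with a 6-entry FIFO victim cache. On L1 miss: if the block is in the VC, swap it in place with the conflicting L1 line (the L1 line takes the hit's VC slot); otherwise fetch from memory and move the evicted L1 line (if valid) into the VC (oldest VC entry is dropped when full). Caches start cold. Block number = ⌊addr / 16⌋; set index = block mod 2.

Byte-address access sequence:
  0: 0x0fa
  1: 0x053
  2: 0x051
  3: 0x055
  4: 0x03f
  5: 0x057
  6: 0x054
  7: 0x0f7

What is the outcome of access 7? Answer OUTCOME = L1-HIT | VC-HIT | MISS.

0: 0xfa (blk 15, set 1) → MISS  vc=[]
1: 0x53 (blk 5, set 1) → MISS  vc=[15]
2: 0x51 (blk 5, set 1) → L1-HIT  vc=[15]
3: 0x55 (blk 5, set 1) → L1-HIT  vc=[15]
4: 0x3f (blk 3, set 1) → MISS  vc=[15, 5]
5: 0x57 (blk 5, set 1) → VC-HIT  vc=[15, 3]
6: 0x54 (blk 5, set 1) → L1-HIT  vc=[15, 3]
7: 0xf7 (blk 15, set 1) → VC-HIT  vc=[5, 3]

OUTCOME = VC-HIT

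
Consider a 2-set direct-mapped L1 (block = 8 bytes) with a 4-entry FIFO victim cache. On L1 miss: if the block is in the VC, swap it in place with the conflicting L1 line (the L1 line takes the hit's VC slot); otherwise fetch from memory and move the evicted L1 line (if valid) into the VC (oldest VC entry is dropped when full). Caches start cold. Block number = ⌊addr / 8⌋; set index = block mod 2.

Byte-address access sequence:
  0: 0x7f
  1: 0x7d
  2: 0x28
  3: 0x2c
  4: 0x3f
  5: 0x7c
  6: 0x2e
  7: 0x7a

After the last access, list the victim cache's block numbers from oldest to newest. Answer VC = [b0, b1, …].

VC = [7, 5]

#0 0x7f→b15/s1 MISS; vc=[]
#1 0x7d→b15/s1 L1-HIT; vc=[]
#2 0x28→b5/s1 MISS; vc=[15]
#3 0x2c→b5/s1 L1-HIT; vc=[15]
#4 0x3f→b7/s1 MISS; vc=[15,5]
#5 0x7c→b15/s1 VC-HIT; vc=[7,5]
#6 0x2e→b5/s1 VC-HIT; vc=[7,15]
#7 0x7a→b15/s1 VC-HIT; vc=[7,5]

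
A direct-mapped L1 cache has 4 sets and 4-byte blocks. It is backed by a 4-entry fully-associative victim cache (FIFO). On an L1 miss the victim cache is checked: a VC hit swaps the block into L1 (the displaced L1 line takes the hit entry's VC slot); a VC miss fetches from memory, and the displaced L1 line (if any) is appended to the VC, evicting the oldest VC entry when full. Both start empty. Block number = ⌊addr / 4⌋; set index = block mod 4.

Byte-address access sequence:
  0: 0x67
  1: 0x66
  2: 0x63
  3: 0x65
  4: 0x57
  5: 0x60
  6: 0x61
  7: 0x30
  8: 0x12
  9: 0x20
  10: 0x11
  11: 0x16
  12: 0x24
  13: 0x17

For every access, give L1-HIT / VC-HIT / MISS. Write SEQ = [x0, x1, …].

SEQ = [MISS, L1-HIT, MISS, L1-HIT, MISS, L1-HIT, L1-HIT, MISS, MISS, MISS, VC-HIT, MISS, MISS, VC-HIT]

  [0] addr=0x67 blk=25 s=1: MISS | VC []
  [1] addr=0x66 blk=25 s=1: L1-HIT | VC []
  [2] addr=0x63 blk=24 s=0: MISS | VC []
  [3] addr=0x65 blk=25 s=1: L1-HIT | VC []
  [4] addr=0x57 blk=21 s=1: MISS | VC [25]
  [5] addr=0x60 blk=24 s=0: L1-HIT | VC [25]
  [6] addr=0x61 blk=24 s=0: L1-HIT | VC [25]
  [7] addr=0x30 blk=12 s=0: MISS | VC [25, 24]
  [8] addr=0x12 blk=4 s=0: MISS | VC [25, 24, 12]
  [9] addr=0x20 blk=8 s=0: MISS | VC [25, 24, 12, 4]
  [10] addr=0x11 blk=4 s=0: VC-HIT | VC [25, 24, 12, 8]
  [11] addr=0x16 blk=5 s=1: MISS | VC [24, 12, 8, 21]
  [12] addr=0x24 blk=9 s=1: MISS | VC [12, 8, 21, 5]
  [13] addr=0x17 blk=5 s=1: VC-HIT | VC [12, 8, 21, 9]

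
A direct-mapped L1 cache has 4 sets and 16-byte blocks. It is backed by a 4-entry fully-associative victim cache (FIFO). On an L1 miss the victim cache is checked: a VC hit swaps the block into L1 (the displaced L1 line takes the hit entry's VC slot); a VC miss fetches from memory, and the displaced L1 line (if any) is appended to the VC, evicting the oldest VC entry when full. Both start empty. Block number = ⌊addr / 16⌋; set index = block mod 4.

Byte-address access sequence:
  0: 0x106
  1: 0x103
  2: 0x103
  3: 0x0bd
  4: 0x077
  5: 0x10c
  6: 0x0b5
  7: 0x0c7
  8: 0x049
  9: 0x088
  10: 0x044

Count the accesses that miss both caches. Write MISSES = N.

  [0] addr=0x106 blk=16 s=0: MISS | VC []
  [1] addr=0x103 blk=16 s=0: L1-HIT | VC []
  [2] addr=0x103 blk=16 s=0: L1-HIT | VC []
  [3] addr=0xbd blk=11 s=3: MISS | VC []
  [4] addr=0x77 blk=7 s=3: MISS | VC [11]
  [5] addr=0x10c blk=16 s=0: L1-HIT | VC [11]
  [6] addr=0xb5 blk=11 s=3: VC-HIT | VC [7]
  [7] addr=0xc7 blk=12 s=0: MISS | VC [7, 16]
  [8] addr=0x49 blk=4 s=0: MISS | VC [7, 16, 12]
  [9] addr=0x88 blk=8 s=0: MISS | VC [7, 16, 12, 4]
  [10] addr=0x44 blk=4 s=0: VC-HIT | VC [7, 16, 12, 8]

MISSES = 6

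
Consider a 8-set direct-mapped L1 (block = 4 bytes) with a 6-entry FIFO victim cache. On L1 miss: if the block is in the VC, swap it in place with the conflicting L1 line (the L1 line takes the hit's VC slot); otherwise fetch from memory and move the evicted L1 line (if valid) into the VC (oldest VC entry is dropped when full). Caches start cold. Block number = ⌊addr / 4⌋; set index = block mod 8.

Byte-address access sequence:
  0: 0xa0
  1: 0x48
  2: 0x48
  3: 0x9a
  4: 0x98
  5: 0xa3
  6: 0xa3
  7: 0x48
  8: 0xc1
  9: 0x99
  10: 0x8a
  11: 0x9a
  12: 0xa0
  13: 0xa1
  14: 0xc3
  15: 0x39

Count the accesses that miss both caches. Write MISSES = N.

MISSES = 6

0: 0xa0 (blk 40, set 0) → MISS  vc=[]
1: 0x48 (blk 18, set 2) → MISS  vc=[]
2: 0x48 (blk 18, set 2) → L1-HIT  vc=[]
3: 0x9a (blk 38, set 6) → MISS  vc=[]
4: 0x98 (blk 38, set 6) → L1-HIT  vc=[]
5: 0xa3 (blk 40, set 0) → L1-HIT  vc=[]
6: 0xa3 (blk 40, set 0) → L1-HIT  vc=[]
7: 0x48 (blk 18, set 2) → L1-HIT  vc=[]
8: 0xc1 (blk 48, set 0) → MISS  vc=[40]
9: 0x99 (blk 38, set 6) → L1-HIT  vc=[40]
10: 0x8a (blk 34, set 2) → MISS  vc=[40, 18]
11: 0x9a (blk 38, set 6) → L1-HIT  vc=[40, 18]
12: 0xa0 (blk 40, set 0) → VC-HIT  vc=[48, 18]
13: 0xa1 (blk 40, set 0) → L1-HIT  vc=[48, 18]
14: 0xc3 (blk 48, set 0) → VC-HIT  vc=[40, 18]
15: 0x39 (blk 14, set 6) → MISS  vc=[40, 18, 38]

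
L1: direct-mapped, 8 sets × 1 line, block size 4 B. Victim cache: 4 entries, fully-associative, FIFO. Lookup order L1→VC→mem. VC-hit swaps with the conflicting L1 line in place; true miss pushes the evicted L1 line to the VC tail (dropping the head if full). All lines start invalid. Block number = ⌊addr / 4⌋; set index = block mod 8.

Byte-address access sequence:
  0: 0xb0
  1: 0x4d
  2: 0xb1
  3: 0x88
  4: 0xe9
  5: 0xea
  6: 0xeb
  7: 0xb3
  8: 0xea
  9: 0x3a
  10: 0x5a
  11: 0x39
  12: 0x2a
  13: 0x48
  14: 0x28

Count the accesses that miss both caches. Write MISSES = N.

MISSES = 8

0: 0xb0 (blk 44, set 4) → MISS  vc=[]
1: 0x4d (blk 19, set 3) → MISS  vc=[]
2: 0xb1 (blk 44, set 4) → L1-HIT  vc=[]
3: 0x88 (blk 34, set 2) → MISS  vc=[]
4: 0xe9 (blk 58, set 2) → MISS  vc=[34]
5: 0xea (blk 58, set 2) → L1-HIT  vc=[34]
6: 0xeb (blk 58, set 2) → L1-HIT  vc=[34]
7: 0xb3 (blk 44, set 4) → L1-HIT  vc=[34]
8: 0xea (blk 58, set 2) → L1-HIT  vc=[34]
9: 0x3a (blk 14, set 6) → MISS  vc=[34]
10: 0x5a (blk 22, set 6) → MISS  vc=[34, 14]
11: 0x39 (blk 14, set 6) → VC-HIT  vc=[34, 22]
12: 0x2a (blk 10, set 2) → MISS  vc=[34, 22, 58]
13: 0x48 (blk 18, set 2) → MISS  vc=[34, 22, 58, 10]
14: 0x28 (blk 10, set 2) → VC-HIT  vc=[34, 22, 58, 18]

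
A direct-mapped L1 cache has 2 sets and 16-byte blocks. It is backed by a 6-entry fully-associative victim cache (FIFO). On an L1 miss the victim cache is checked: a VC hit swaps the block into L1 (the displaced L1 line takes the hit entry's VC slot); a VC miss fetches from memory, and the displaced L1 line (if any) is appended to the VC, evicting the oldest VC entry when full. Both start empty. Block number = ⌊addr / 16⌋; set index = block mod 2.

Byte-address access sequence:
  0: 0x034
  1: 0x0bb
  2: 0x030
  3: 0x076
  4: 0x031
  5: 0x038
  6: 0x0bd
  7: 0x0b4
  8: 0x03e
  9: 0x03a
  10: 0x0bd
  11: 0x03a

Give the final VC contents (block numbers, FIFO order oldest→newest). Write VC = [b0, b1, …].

0: 0x34 (blk 3, set 1) → MISS  vc=[]
1: 0xbb (blk 11, set 1) → MISS  vc=[3]
2: 0x30 (blk 3, set 1) → VC-HIT  vc=[11]
3: 0x76 (blk 7, set 1) → MISS  vc=[11, 3]
4: 0x31 (blk 3, set 1) → VC-HIT  vc=[11, 7]
5: 0x38 (blk 3, set 1) → L1-HIT  vc=[11, 7]
6: 0xbd (blk 11, set 1) → VC-HIT  vc=[3, 7]
7: 0xb4 (blk 11, set 1) → L1-HIT  vc=[3, 7]
8: 0x3e (blk 3, set 1) → VC-HIT  vc=[11, 7]
9: 0x3a (blk 3, set 1) → L1-HIT  vc=[11, 7]
10: 0xbd (blk 11, set 1) → VC-HIT  vc=[3, 7]
11: 0x3a (blk 3, set 1) → VC-HIT  vc=[11, 7]

VC = [11, 7]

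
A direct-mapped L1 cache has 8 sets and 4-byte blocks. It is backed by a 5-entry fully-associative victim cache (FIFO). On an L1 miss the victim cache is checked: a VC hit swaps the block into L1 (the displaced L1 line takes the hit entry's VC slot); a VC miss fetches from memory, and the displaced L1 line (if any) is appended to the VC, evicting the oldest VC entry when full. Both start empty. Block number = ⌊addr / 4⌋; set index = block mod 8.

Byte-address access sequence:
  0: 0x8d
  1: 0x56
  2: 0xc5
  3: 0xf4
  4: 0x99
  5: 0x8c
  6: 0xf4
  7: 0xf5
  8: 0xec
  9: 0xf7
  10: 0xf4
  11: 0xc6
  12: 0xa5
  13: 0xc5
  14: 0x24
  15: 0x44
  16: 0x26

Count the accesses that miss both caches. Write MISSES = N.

#0 0x8d→b35/s3 MISS; vc=[]
#1 0x56→b21/s5 MISS; vc=[]
#2 0xc5→b49/s1 MISS; vc=[]
#3 0xf4→b61/s5 MISS; vc=[21]
#4 0x99→b38/s6 MISS; vc=[21]
#5 0x8c→b35/s3 L1-HIT; vc=[21]
#6 0xf4→b61/s5 L1-HIT; vc=[21]
#7 0xf5→b61/s5 L1-HIT; vc=[21]
#8 0xec→b59/s3 MISS; vc=[21,35]
#9 0xf7→b61/s5 L1-HIT; vc=[21,35]
#10 0xf4→b61/s5 L1-HIT; vc=[21,35]
#11 0xc6→b49/s1 L1-HIT; vc=[21,35]
#12 0xa5→b41/s1 MISS; vc=[21,35,49]
#13 0xc5→b49/s1 VC-HIT; vc=[21,35,41]
#14 0x24→b9/s1 MISS; vc=[21,35,41,49]
#15 0x44→b17/s1 MISS; vc=[21,35,41,49,9]
#16 0x26→b9/s1 VC-HIT; vc=[21,35,41,49,17]

MISSES = 9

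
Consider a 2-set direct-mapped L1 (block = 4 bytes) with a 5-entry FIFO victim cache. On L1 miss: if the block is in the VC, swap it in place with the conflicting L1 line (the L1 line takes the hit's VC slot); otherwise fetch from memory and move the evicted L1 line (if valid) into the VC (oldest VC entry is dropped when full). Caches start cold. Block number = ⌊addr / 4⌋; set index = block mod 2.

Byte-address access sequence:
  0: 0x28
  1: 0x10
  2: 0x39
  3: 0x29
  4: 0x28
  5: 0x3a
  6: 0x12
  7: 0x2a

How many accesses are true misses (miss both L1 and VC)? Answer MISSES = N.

#0 0x28→b10/s0 MISS; vc=[]
#1 0x10→b4/s0 MISS; vc=[10]
#2 0x39→b14/s0 MISS; vc=[10,4]
#3 0x29→b10/s0 VC-HIT; vc=[14,4]
#4 0x28→b10/s0 L1-HIT; vc=[14,4]
#5 0x3a→b14/s0 VC-HIT; vc=[10,4]
#6 0x12→b4/s0 VC-HIT; vc=[10,14]
#7 0x2a→b10/s0 VC-HIT; vc=[4,14]

MISSES = 3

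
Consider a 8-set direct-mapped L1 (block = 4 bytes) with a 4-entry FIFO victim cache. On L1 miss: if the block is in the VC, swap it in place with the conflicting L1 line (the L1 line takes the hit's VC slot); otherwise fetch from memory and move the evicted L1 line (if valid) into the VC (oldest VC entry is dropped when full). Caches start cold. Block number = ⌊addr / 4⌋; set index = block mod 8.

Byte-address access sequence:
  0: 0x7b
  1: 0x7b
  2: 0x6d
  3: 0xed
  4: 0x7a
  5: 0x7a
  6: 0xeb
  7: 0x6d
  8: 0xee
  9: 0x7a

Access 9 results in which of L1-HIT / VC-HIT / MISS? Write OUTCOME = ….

#0 0x7b→b30/s6 MISS; vc=[]
#1 0x7b→b30/s6 L1-HIT; vc=[]
#2 0x6d→b27/s3 MISS; vc=[]
#3 0xed→b59/s3 MISS; vc=[27]
#4 0x7a→b30/s6 L1-HIT; vc=[27]
#5 0x7a→b30/s6 L1-HIT; vc=[27]
#6 0xeb→b58/s2 MISS; vc=[27]
#7 0x6d→b27/s3 VC-HIT; vc=[59]
#8 0xee→b59/s3 VC-HIT; vc=[27]
#9 0x7a→b30/s6 L1-HIT; vc=[27]

OUTCOME = L1-HIT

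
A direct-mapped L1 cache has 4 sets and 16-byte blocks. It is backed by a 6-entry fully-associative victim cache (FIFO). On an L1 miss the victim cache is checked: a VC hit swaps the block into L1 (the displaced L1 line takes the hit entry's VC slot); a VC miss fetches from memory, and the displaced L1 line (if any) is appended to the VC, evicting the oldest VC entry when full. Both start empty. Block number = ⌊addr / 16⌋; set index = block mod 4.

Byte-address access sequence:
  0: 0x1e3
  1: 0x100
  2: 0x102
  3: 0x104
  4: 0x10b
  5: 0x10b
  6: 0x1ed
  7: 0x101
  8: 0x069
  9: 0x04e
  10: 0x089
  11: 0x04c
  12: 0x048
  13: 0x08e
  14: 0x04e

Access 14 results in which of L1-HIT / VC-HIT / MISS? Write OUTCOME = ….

OUTCOME = VC-HIT

0: 0x1e3 (blk 30, set 2) → MISS  vc=[]
1: 0x100 (blk 16, set 0) → MISS  vc=[]
2: 0x102 (blk 16, set 0) → L1-HIT  vc=[]
3: 0x104 (blk 16, set 0) → L1-HIT  vc=[]
4: 0x10b (blk 16, set 0) → L1-HIT  vc=[]
5: 0x10b (blk 16, set 0) → L1-HIT  vc=[]
6: 0x1ed (blk 30, set 2) → L1-HIT  vc=[]
7: 0x101 (blk 16, set 0) → L1-HIT  vc=[]
8: 0x69 (blk 6, set 2) → MISS  vc=[30]
9: 0x4e (blk 4, set 0) → MISS  vc=[30, 16]
10: 0x89 (blk 8, set 0) → MISS  vc=[30, 16, 4]
11: 0x4c (blk 4, set 0) → VC-HIT  vc=[30, 16, 8]
12: 0x48 (blk 4, set 0) → L1-HIT  vc=[30, 16, 8]
13: 0x8e (blk 8, set 0) → VC-HIT  vc=[30, 16, 4]
14: 0x4e (blk 4, set 0) → VC-HIT  vc=[30, 16, 8]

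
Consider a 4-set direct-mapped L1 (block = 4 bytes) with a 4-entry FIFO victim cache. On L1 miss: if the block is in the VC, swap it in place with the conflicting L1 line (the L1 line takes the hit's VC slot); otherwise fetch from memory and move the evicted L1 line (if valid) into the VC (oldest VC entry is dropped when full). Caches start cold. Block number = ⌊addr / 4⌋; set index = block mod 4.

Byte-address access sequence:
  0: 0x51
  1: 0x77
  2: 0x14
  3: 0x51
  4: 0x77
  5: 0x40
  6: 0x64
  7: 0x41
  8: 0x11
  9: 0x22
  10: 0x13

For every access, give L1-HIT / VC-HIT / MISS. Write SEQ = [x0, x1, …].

0: 0x51 (blk 20, set 0) → MISS  vc=[]
1: 0x77 (blk 29, set 1) → MISS  vc=[]
2: 0x14 (blk 5, set 1) → MISS  vc=[29]
3: 0x51 (blk 20, set 0) → L1-HIT  vc=[29]
4: 0x77 (blk 29, set 1) → VC-HIT  vc=[5]
5: 0x40 (blk 16, set 0) → MISS  vc=[5, 20]
6: 0x64 (blk 25, set 1) → MISS  vc=[5, 20, 29]
7: 0x41 (blk 16, set 0) → L1-HIT  vc=[5, 20, 29]
8: 0x11 (blk 4, set 0) → MISS  vc=[5, 20, 29, 16]
9: 0x22 (blk 8, set 0) → MISS  vc=[20, 29, 16, 4]
10: 0x13 (blk 4, set 0) → VC-HIT  vc=[20, 29, 16, 8]

SEQ = [MISS, MISS, MISS, L1-HIT, VC-HIT, MISS, MISS, L1-HIT, MISS, MISS, VC-HIT]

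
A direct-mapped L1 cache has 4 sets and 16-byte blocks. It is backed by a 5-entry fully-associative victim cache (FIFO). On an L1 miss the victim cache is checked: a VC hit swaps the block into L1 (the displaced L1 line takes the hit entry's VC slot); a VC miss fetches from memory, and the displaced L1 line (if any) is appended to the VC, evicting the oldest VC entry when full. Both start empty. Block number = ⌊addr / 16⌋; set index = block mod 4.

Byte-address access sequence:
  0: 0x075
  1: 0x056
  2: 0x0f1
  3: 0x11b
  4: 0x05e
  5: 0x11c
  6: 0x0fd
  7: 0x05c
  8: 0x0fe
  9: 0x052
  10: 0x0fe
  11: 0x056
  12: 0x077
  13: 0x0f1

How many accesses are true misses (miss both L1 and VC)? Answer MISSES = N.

MISSES = 4

0: 0x75 (blk 7, set 3) → MISS  vc=[]
1: 0x56 (blk 5, set 1) → MISS  vc=[]
2: 0xf1 (blk 15, set 3) → MISS  vc=[7]
3: 0x11b (blk 17, set 1) → MISS  vc=[7, 5]
4: 0x5e (blk 5, set 1) → VC-HIT  vc=[7, 17]
5: 0x11c (blk 17, set 1) → VC-HIT  vc=[7, 5]
6: 0xfd (blk 15, set 3) → L1-HIT  vc=[7, 5]
7: 0x5c (blk 5, set 1) → VC-HIT  vc=[7, 17]
8: 0xfe (blk 15, set 3) → L1-HIT  vc=[7, 17]
9: 0x52 (blk 5, set 1) → L1-HIT  vc=[7, 17]
10: 0xfe (blk 15, set 3) → L1-HIT  vc=[7, 17]
11: 0x56 (blk 5, set 1) → L1-HIT  vc=[7, 17]
12: 0x77 (blk 7, set 3) → VC-HIT  vc=[15, 17]
13: 0xf1 (blk 15, set 3) → VC-HIT  vc=[7, 17]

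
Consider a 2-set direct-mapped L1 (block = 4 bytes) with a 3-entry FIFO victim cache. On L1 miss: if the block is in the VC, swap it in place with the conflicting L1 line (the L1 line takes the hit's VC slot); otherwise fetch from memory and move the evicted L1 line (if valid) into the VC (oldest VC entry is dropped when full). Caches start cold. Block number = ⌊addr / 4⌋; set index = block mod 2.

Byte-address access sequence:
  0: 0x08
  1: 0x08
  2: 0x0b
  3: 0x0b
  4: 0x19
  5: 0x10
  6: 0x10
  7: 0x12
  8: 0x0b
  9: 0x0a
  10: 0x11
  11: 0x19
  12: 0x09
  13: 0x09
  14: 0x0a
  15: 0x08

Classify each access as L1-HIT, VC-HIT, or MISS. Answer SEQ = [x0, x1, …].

  [0] addr=0x8 blk=2 s=0: MISS | VC []
  [1] addr=0x8 blk=2 s=0: L1-HIT | VC []
  [2] addr=0xb blk=2 s=0: L1-HIT | VC []
  [3] addr=0xb blk=2 s=0: L1-HIT | VC []
  [4] addr=0x19 blk=6 s=0: MISS | VC [2]
  [5] addr=0x10 blk=4 s=0: MISS | VC [2, 6]
  [6] addr=0x10 blk=4 s=0: L1-HIT | VC [2, 6]
  [7] addr=0x12 blk=4 s=0: L1-HIT | VC [2, 6]
  [8] addr=0xb blk=2 s=0: VC-HIT | VC [4, 6]
  [9] addr=0xa blk=2 s=0: L1-HIT | VC [4, 6]
  [10] addr=0x11 blk=4 s=0: VC-HIT | VC [2, 6]
  [11] addr=0x19 blk=6 s=0: VC-HIT | VC [2, 4]
  [12] addr=0x9 blk=2 s=0: VC-HIT | VC [6, 4]
  [13] addr=0x9 blk=2 s=0: L1-HIT | VC [6, 4]
  [14] addr=0xa blk=2 s=0: L1-HIT | VC [6, 4]
  [15] addr=0x8 blk=2 s=0: L1-HIT | VC [6, 4]

SEQ = [MISS, L1-HIT, L1-HIT, L1-HIT, MISS, MISS, L1-HIT, L1-HIT, VC-HIT, L1-HIT, VC-HIT, VC-HIT, VC-HIT, L1-HIT, L1-HIT, L1-HIT]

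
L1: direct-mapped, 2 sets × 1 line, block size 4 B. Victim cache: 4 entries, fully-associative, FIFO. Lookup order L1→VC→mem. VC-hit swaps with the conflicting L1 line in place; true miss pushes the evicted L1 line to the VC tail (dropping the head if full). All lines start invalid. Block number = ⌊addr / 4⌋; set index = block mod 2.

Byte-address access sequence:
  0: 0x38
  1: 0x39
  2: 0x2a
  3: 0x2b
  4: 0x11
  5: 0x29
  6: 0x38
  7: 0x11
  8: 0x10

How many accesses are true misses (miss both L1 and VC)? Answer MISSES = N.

MISSES = 3

#0 0x38→b14/s0 MISS; vc=[]
#1 0x39→b14/s0 L1-HIT; vc=[]
#2 0x2a→b10/s0 MISS; vc=[14]
#3 0x2b→b10/s0 L1-HIT; vc=[14]
#4 0x11→b4/s0 MISS; vc=[14,10]
#5 0x29→b10/s0 VC-HIT; vc=[14,4]
#6 0x38→b14/s0 VC-HIT; vc=[10,4]
#7 0x11→b4/s0 VC-HIT; vc=[10,14]
#8 0x10→b4/s0 L1-HIT; vc=[10,14]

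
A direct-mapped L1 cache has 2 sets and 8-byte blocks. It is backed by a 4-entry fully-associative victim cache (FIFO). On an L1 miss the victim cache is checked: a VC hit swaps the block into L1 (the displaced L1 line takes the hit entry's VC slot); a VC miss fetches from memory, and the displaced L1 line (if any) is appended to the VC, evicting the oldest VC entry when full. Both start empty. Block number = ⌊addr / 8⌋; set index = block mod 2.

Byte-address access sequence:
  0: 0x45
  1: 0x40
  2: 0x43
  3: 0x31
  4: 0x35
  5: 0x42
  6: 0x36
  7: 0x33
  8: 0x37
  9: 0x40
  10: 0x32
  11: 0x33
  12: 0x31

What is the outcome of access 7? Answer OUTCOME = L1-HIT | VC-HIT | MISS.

0: 0x45 (blk 8, set 0) → MISS  vc=[]
1: 0x40 (blk 8, set 0) → L1-HIT  vc=[]
2: 0x43 (blk 8, set 0) → L1-HIT  vc=[]
3: 0x31 (blk 6, set 0) → MISS  vc=[8]
4: 0x35 (blk 6, set 0) → L1-HIT  vc=[8]
5: 0x42 (blk 8, set 0) → VC-HIT  vc=[6]
6: 0x36 (blk 6, set 0) → VC-HIT  vc=[8]
7: 0x33 (blk 6, set 0) → L1-HIT  vc=[8]
8: 0x37 (blk 6, set 0) → L1-HIT  vc=[8]
9: 0x40 (blk 8, set 0) → VC-HIT  vc=[6]
10: 0x32 (blk 6, set 0) → VC-HIT  vc=[8]
11: 0x33 (blk 6, set 0) → L1-HIT  vc=[8]
12: 0x31 (blk 6, set 0) → L1-HIT  vc=[8]

OUTCOME = L1-HIT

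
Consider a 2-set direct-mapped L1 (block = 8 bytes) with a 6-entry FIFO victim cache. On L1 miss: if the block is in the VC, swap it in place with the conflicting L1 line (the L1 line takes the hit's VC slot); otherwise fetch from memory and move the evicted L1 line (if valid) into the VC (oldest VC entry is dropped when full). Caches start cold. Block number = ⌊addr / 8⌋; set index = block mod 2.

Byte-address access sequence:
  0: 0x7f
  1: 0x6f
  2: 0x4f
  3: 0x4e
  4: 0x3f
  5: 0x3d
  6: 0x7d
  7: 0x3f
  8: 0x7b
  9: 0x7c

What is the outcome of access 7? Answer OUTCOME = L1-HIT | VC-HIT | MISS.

OUTCOME = VC-HIT

0: 0x7f (blk 15, set 1) → MISS  vc=[]
1: 0x6f (blk 13, set 1) → MISS  vc=[15]
2: 0x4f (blk 9, set 1) → MISS  vc=[15, 13]
3: 0x4e (blk 9, set 1) → L1-HIT  vc=[15, 13]
4: 0x3f (blk 7, set 1) → MISS  vc=[15, 13, 9]
5: 0x3d (blk 7, set 1) → L1-HIT  vc=[15, 13, 9]
6: 0x7d (blk 15, set 1) → VC-HIT  vc=[7, 13, 9]
7: 0x3f (blk 7, set 1) → VC-HIT  vc=[15, 13, 9]
8: 0x7b (blk 15, set 1) → VC-HIT  vc=[7, 13, 9]
9: 0x7c (blk 15, set 1) → L1-HIT  vc=[7, 13, 9]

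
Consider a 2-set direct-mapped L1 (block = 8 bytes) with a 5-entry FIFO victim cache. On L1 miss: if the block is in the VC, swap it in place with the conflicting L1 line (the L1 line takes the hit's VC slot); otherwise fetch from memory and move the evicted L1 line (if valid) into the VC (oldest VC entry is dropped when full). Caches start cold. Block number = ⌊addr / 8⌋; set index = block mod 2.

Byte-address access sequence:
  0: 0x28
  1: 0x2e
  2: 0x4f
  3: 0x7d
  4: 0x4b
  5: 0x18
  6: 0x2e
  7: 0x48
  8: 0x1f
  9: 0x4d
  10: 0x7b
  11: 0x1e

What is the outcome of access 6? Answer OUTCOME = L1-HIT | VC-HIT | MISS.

OUTCOME = VC-HIT

  [0] addr=0x28 blk=5 s=1: MISS | VC []
  [1] addr=0x2e blk=5 s=1: L1-HIT | VC []
  [2] addr=0x4f blk=9 s=1: MISS | VC [5]
  [3] addr=0x7d blk=15 s=1: MISS | VC [5, 9]
  [4] addr=0x4b blk=9 s=1: VC-HIT | VC [5, 15]
  [5] addr=0x18 blk=3 s=1: MISS | VC [5, 15, 9]
  [6] addr=0x2e blk=5 s=1: VC-HIT | VC [3, 15, 9]
  [7] addr=0x48 blk=9 s=1: VC-HIT | VC [3, 15, 5]
  [8] addr=0x1f blk=3 s=1: VC-HIT | VC [9, 15, 5]
  [9] addr=0x4d blk=9 s=1: VC-HIT | VC [3, 15, 5]
  [10] addr=0x7b blk=15 s=1: VC-HIT | VC [3, 9, 5]
  [11] addr=0x1e blk=3 s=1: VC-HIT | VC [15, 9, 5]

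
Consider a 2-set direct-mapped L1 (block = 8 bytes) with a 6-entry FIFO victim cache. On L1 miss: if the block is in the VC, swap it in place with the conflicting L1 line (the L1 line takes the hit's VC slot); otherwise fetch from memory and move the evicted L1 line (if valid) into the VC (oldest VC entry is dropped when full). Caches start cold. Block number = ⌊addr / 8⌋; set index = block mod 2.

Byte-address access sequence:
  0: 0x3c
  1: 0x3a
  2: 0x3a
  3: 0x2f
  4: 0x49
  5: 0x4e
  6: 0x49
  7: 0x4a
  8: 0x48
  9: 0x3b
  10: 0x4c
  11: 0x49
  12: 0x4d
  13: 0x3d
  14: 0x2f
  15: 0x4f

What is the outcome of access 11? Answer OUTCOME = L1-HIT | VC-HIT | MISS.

OUTCOME = L1-HIT

0: 0x3c (blk 7, set 1) → MISS  vc=[]
1: 0x3a (blk 7, set 1) → L1-HIT  vc=[]
2: 0x3a (blk 7, set 1) → L1-HIT  vc=[]
3: 0x2f (blk 5, set 1) → MISS  vc=[7]
4: 0x49 (blk 9, set 1) → MISS  vc=[7, 5]
5: 0x4e (blk 9, set 1) → L1-HIT  vc=[7, 5]
6: 0x49 (blk 9, set 1) → L1-HIT  vc=[7, 5]
7: 0x4a (blk 9, set 1) → L1-HIT  vc=[7, 5]
8: 0x48 (blk 9, set 1) → L1-HIT  vc=[7, 5]
9: 0x3b (blk 7, set 1) → VC-HIT  vc=[9, 5]
10: 0x4c (blk 9, set 1) → VC-HIT  vc=[7, 5]
11: 0x49 (blk 9, set 1) → L1-HIT  vc=[7, 5]
12: 0x4d (blk 9, set 1) → L1-HIT  vc=[7, 5]
13: 0x3d (blk 7, set 1) → VC-HIT  vc=[9, 5]
14: 0x2f (blk 5, set 1) → VC-HIT  vc=[9, 7]
15: 0x4f (blk 9, set 1) → VC-HIT  vc=[5, 7]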